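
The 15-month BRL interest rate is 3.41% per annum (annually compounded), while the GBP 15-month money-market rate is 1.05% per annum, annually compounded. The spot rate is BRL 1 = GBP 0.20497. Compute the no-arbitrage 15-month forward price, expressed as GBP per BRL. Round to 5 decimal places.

0.19914

T = 15/12 years.
GBP accumulates by (1 + 0.0105)^(15/12) = 1.0131422.
BRL growth factor: (1 + 0.0341)^(15/12) = 1.0428052.
CIP: F = S · (grow GBP)/(grow BRL) = 0.20497 × 1.0131422/1.0428052 = 0.1991395 GBP per BRL.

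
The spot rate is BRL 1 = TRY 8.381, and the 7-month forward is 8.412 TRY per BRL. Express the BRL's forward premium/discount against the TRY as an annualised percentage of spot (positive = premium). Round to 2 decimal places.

T = 7/12 years.
(F − S)/S = (8.412 − 8.381)/8.381 = 0.0036988.
Per annum: 0.0036988 / (7/12) = 0.006341 = 0.63%.

+0.63%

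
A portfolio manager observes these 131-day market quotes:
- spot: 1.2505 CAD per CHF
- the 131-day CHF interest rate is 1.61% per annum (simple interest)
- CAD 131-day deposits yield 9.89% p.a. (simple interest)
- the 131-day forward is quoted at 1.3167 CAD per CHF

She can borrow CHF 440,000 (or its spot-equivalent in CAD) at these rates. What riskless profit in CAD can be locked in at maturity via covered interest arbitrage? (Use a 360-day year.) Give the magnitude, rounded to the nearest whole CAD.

CAD 12,721

T = 131/360 years.
Keep in CHF, deliver into the forward: 440,000·1.00585861·1.3167 = CAD 582,742.17.
Swap to CAD now, deposit: 440,000·1.2505·1.03598861 = CAD 570,021.65.
The quoted forward overvalues CHF, so borrow CAD, buy CHF at spot, deposit the CHF at 1.61%, and sell the proceeds forward at 1.3167.
Profit = 582,742.17 − 570,021.65 = CAD 12,721.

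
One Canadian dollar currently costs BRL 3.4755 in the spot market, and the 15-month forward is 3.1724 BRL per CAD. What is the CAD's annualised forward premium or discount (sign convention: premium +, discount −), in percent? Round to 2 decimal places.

-6.98%

T = 15/12 years.
(F − S)/S = (3.1724 − 3.4755)/3.4755 = -0.0872105.
×(1/T) gives -6.98% p.a.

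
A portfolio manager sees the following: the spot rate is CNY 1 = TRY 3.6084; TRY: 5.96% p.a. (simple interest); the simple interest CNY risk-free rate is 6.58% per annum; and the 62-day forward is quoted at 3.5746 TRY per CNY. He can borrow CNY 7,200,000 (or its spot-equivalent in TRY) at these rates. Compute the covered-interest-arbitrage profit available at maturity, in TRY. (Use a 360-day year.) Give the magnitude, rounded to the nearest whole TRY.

TRY 218,376

T = 62/360 years.
Route A — deposit CNY, sell forward: 7,200,000 × 1.0113322222 × 3.5746 = TRY 26,028,778.76.
Route B — convert at spot, deposit TRY: 7,200,000 × 3.6084 × 1.0102644444 = TRY 26,247,155.19.
The quoted forward undervalues CNY, so borrow CNY, convert to TRY at spot, deposit the TRY at 5.96%, and buy CNY forward at 3.5746 to cover the loan.
The gap between the two covered legs is TRY 218,376.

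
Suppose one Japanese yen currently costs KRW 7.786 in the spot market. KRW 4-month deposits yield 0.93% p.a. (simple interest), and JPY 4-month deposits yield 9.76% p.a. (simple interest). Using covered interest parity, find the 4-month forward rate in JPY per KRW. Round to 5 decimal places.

T = 4/12 years.
KRW growth factor: 1 + 0.0093×4/12 = 1.003100.
JPY growth factor: 1 + 0.0976×4/12 = 1.0325333.
CIP: F = S · (grow KRW)/(grow JPY) = 7.786 × 1.003100/1.0325333 = 7.564053 KRW per JPY.
Quoted the other way: 1/7.564053 = 0.13220 JPY per KRW.

0.13220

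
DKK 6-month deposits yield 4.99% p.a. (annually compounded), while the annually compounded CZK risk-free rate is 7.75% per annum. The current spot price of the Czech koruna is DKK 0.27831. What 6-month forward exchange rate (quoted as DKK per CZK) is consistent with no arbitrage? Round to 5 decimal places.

T = 6/12 years.
DKK accumulates by (1 + 0.0499)^(6/12) = 1.0246463.
CZK growth factor: (1 + 0.0775)^(6/12) = 1.038027.
So F = 0.27831 × 1.0246463 / 1.038027 = 0.2747224 (DKK/CZK).

0.27472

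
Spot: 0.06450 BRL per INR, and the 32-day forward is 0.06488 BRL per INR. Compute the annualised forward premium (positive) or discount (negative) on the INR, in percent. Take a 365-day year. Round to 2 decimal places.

T = 32/365 years.
INR trades forward at +0.58915% vs spot over the period.
Annualise by dividing by T: 0.0058915 / (32/365) = 0.067200 → 6.72%.

+6.72%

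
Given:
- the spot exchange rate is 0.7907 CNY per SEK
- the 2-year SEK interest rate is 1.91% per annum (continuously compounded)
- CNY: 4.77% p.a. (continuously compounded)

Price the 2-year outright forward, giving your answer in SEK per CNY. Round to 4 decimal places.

T = 2 years.
CNY accumulates by e^(0.0477×2) = 1.1000988.
SEK accumulates by e^(0.0191×2) = 1.038939.
Forward (CNY per SEK) = 0.7907 × 1.1000988 / 1.038939 = 0.8372466.
Invert for SEK per CNY: 1 / 0.8372466 = 1.1944.

1.1944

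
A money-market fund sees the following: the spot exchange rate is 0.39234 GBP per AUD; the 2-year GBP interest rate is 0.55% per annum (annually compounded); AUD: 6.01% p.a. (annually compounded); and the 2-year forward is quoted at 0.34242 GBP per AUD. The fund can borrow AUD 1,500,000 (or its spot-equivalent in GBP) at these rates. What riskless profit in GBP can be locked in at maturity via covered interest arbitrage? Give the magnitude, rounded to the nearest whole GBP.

T = 2 years.
Route A — deposit AUD, sell forward: 1,500,000 × 1.12381201 × 0.34242 = GBP 577,223.56.
Route B — convert at spot, deposit GBP: 1,500,000 × 0.39234 × 1.01103025 = GBP 595,001.41.
The quoted forward undervalues AUD, so borrow AUD, convert to GBP at spot, deposit the GBP at 0.55%, and buy AUD forward at 0.34242 to cover the loan.
Profit = 595,001.41 − 577,223.56 = GBP 17,778.

GBP 17,778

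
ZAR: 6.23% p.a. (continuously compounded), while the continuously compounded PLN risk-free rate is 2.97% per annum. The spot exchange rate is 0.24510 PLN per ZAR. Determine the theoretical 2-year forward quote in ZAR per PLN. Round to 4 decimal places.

T = 2 years.
PLN growth factor: e^(0.0297×2) = 1.0611996.
Growth of 1 ZAR over T: e^(0.0623×2) = 1.1326953.
CIP: F = S · (grow PLN)/(grow ZAR) = 0.2451 × 1.0611996/1.1326953 = 0.2296293 PLN per ZAR.
Invert for ZAR per PLN: 1 / 0.2296293 = 4.3548.

4.3548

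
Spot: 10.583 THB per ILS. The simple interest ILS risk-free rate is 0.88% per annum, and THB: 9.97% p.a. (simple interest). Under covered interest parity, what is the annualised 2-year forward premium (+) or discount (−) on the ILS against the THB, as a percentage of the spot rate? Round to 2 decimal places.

T = 2 years.
F = S · g_THB/g_ILS = 10.583 × 1.199400/1.017600 = 12.473713.
(F − S)/S ÷ T = (12.473713 − 10.583)/10.583/2 = 0.089328 → 8.93%.

+8.93%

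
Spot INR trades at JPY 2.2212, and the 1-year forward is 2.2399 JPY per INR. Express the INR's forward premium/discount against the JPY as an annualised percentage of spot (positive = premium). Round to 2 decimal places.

+0.84%

T = 1 year.
INR trades forward at +0.84189% vs spot over the period.
×(1/T) gives 0.84% p.a.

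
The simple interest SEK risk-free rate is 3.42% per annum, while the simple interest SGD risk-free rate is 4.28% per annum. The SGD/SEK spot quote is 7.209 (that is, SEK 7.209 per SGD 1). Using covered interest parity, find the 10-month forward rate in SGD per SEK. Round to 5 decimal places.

0.13968

T = 10/12 years.
SEK accumulates by 1 + 0.0342×10/12 = 1.028500.
SGD accumulates by 1 + 0.0428×10/12 = 1.0356667.
CIP: F = S · (grow SEK)/(grow SGD) = 7.209 × 1.028500/1.0356667 = 7.159115 SEK per SGD.
Quoted the other way: 1/7.159115 = 0.13968 SGD per SEK.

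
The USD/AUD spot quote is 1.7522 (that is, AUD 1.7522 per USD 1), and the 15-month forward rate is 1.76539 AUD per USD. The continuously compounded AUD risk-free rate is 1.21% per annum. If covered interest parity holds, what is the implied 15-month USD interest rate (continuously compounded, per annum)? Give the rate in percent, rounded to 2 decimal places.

T = 15/12 years.
By CIP, F/S equals the AUD-to-USD growth ratio: 1.76539/1.7522 = 1.0075277.
The AUD side grows by e^(0.0121×15/12) = 1.015240.
That pins the USD growth at 1.0076547.
r = ln(1.0076547)/(15/12) = 0.006100 → 0.61%.

0.61%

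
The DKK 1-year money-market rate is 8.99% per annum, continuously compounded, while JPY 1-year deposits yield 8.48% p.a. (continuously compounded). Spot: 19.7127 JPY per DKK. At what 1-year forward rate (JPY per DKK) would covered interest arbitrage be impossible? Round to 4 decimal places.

T = 1 year.
JPY growth factor: e^(0.0848×1) = 1.08849935.
DKK accumulates by e^(0.0899×1) = 1.09406487.
Forward (JPY per DKK) = 19.7127 × 1.08849935 / 1.09406487 = 19.612421.

19.6124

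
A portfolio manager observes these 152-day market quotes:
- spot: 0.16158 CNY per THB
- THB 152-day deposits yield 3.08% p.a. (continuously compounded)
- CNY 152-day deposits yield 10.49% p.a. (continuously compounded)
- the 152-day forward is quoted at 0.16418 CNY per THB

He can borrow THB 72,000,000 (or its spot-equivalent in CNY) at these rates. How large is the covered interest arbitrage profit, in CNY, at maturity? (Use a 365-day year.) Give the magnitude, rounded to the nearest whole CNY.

CNY 179,682

T = 152/365 years.
Invest the THB and cover forward: 72,000,000 × 1.0129089112 × 0.16418 = CNY 11,973,555.72.
Convert at spot and invest in CNY: 72,000,000 × 0.16158 × 1.0446525933 = CNY 12,153,237.55.
The quoted forward undervalues THB, so borrow THB, convert to CNY at spot, deposit the CNY at 10.49%, and buy THB forward at 0.16418 to cover the loan.
Profit = 12,153,237.55 − 11,973,555.72 = CNY 179,682.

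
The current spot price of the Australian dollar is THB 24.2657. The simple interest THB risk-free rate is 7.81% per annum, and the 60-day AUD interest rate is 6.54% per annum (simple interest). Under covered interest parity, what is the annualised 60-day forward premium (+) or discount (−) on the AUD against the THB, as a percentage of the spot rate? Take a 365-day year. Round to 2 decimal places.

+1.26%

T = 60/365 years.
F = S · g_THB/g_AUD = 24.2657 × 1.0128384/1.0107507 = 24.3158207.
Annualised premium = (F − S)/S × (1/T) = (24.3158207 − 24.2657)/24.2657 ÷ (60/365) = 1.26%.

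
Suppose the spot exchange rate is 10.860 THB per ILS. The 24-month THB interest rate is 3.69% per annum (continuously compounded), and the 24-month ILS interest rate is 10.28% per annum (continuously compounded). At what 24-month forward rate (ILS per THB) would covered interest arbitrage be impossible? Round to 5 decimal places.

0.10505

T = 2 years.
THB accumulates by e^(0.0369×2) = 1.0765915.
Growth of 1 ILS over T: e^(0.1028×2) = 1.2282618.
Forward (THB per ILS) = 10.86 × 1.0765915 / 1.2282618 = 9.518967.
Invert for ILS per THB: 1 / 9.518967 = 0.10505.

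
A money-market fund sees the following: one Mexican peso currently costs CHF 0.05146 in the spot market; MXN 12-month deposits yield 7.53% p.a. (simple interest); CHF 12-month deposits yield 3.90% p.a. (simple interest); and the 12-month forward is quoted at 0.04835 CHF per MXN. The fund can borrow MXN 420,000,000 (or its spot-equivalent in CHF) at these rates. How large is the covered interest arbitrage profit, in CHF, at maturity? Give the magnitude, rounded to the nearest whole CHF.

CHF 619,998

T = 1 year.
Route A — deposit MXN, sell forward: 420,000,000 × 1.075300 × 0.04835 = CHF 21,836,117.10.
Route B — convert at spot, deposit CHF: 420,000,000 × 0.05146 × 1.039000 = CHF 22,456,114.80.
The quoted forward undervalues MXN, so borrow MXN, convert to CHF at spot, deposit the CHF at 3.90%, and buy MXN forward at 0.04835 to cover the loan.
The gap between the two covered legs is CHF 619,998.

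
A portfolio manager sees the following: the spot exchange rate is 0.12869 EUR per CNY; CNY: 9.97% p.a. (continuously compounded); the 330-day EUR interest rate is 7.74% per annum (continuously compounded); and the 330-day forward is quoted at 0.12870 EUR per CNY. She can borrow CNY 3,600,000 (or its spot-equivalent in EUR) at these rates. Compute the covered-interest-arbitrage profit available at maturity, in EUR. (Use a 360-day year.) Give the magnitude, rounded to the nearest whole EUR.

T = 330/360 years.
Route A — deposit CNY, sell forward: 3,600,000 × 1.09569807 × 0.12870 = EUR 507,658.83.
Route B — convert at spot, deposit EUR: 3,600,000 × 0.12869 × 1.07352755 = EUR 497,348.14.
The quoted forward overvalues CNY, so borrow EUR, buy CNY at spot, deposit the CNY at 9.97%, and sell the proceeds forward at 0.12870.
Arbitrage profit = |507,658.83 − 497,348.14| = EUR 10,311.

EUR 10,311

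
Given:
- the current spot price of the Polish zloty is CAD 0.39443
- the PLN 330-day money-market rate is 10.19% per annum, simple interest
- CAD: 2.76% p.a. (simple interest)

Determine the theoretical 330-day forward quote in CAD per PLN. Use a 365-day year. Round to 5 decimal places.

T = 330/365 years.
Growth of 1 CAD over T: 1 + 0.0276×330/365 = 1.0249534.
PLN accumulates by 1 + 0.1019×330/365 = 1.0921288.
Forward (CAD per PLN) = 0.39443 × 1.0249534 / 1.0921288 = 0.3701691.

0.37017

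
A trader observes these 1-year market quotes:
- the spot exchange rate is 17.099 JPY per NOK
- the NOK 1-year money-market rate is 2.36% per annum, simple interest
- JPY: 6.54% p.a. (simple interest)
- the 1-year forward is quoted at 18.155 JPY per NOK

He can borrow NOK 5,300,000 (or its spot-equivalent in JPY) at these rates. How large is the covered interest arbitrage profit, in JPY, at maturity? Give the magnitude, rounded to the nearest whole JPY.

T = 1 year.
Route A — deposit NOK, sell forward: 5,300,000 × 1.023600 × 18.155 = JPY 98,492,327.40.
Route B — convert at spot, deposit JPY: 5,300,000 × 17.099 × 1.065400 = JPY 96,551,555.38.
The quoted forward overvalues NOK, so borrow JPY, buy NOK at spot, deposit the NOK at 2.36%, and sell the proceeds forward at 18.155.
The gap between the two covered legs is JPY 1,940,772.

JPY 1,940,772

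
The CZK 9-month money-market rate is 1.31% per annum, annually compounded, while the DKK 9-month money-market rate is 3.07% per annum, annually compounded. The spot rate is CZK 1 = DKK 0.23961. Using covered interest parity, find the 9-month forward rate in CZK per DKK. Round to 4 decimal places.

4.1199

T = 9/12 years.
DKK accumulates by (1 + 0.0307)^(9/12) = 1.0229378.
CZK accumulates by (1 + 0.0131)^(9/12) = 1.009809.
Forward (DKK per CZK) = 0.23961 × 1.0229378 / 1.009809 = 0.2427252.
Quoted the other way: 1/0.2427252 = 4.1199 CZK per DKK.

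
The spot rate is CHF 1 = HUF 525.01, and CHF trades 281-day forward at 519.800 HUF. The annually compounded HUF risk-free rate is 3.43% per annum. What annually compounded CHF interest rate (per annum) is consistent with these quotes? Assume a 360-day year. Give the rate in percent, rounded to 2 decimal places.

4.76%

T = 281/360 years.
By CIP, F/S equals the HUF-to-CHF growth ratio: 519.8/525.01 = 0.9900764.
HUF growth factor: (1 + 0.0343)^(281/360) = 1.0266737.
That pins the CHF growth at 1.0369641.
r = 1.0369641^(360/281) − 1 = 0.047600 → 4.76%.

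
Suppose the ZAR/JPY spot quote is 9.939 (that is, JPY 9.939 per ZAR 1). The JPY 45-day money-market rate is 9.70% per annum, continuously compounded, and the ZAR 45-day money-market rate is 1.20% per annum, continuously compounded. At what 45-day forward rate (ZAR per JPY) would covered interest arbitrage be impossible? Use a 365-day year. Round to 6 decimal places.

T = 45/365 years.
JPY accumulates by e^(0.0970×45/365) = 1.0120307.
ZAR accumulates by e^(0.0120×45/365) = 1.0014805.
Forward (JPY per ZAR) = 9.939 × 1.0120307 / 1.0014805 = 10.04370.
Quoted the other way: 1/10.04370 = 0.099565 ZAR per JPY.

0.099565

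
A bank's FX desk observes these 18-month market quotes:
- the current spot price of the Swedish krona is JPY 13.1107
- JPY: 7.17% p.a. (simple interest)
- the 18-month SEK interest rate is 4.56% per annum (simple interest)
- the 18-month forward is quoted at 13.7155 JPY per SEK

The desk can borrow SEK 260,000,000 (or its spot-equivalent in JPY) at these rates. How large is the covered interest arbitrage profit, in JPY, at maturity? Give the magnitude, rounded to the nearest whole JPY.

T = 18/12 years.
Route A — deposit SEK, sell forward: 260,000,000 × 1.068400 × 13.7155 = JPY 3,809,946,452.00.
Route B — convert at spot, deposit JPY: 260,000,000 × 13.1107 × 1.107550 = JPY 3,775,396,504.10.
The quoted forward overvalues SEK, so borrow JPY, buy SEK at spot, deposit the SEK at 4.56%, and sell the proceeds forward at 13.7155.
Arbitrage profit = |3,809,946,452.00 − 3,775,396,504.10| = JPY 34,549,948.

JPY 34,549,948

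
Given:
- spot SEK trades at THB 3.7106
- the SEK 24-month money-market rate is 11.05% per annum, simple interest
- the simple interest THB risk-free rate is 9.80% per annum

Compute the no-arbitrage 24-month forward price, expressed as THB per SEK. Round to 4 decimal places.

T = 2 years.
THB accumulates by 1 + 0.0980×2 = 1.196000.
SEK accumulates by 1 + 0.1105×2 = 1.221000.
CIP: F = S · (grow THB)/(grow SEK) = 3.7106 × 1.196000/1.221000 = 3.634625 THB per SEK.

3.6346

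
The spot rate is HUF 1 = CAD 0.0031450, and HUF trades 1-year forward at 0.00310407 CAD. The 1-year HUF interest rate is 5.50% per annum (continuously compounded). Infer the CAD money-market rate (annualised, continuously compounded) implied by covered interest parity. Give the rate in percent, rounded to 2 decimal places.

T = 1 year.
CIP gives F = S · g_CAD/g_HUF, so g_CAD/g_HUF = 0.00310407/0.003145 = 0.9869857.
HUF growth factor: e^(0.0550×1) = 1.0565406.
That pins the CAD growth at 1.0427905.
Take logs: ln 1.0427905 / 1 = 0.041900, so 4.19%.

4.19%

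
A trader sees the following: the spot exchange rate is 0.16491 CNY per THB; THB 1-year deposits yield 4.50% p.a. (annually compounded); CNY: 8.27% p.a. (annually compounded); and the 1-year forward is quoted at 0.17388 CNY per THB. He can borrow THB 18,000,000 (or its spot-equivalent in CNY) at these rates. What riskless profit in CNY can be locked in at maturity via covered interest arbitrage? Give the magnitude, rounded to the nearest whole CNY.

CNY 56,818

T = 1 year.
Keep in THB, deliver into the forward: 18,000,000·1.045000·0.17388 = CNY 3,270,682.80.
Swap to CNY now, deposit: 18,000,000·0.16491·1.082700 = CNY 3,213,865.03.
The quoted forward overvalues THB, so borrow CNY, buy THB at spot, deposit the THB at 4.50%, and sell the proceeds forward at 0.17388.
Arbitrage profit = |3,270,682.80 − 3,213,865.03| = CNY 56,818.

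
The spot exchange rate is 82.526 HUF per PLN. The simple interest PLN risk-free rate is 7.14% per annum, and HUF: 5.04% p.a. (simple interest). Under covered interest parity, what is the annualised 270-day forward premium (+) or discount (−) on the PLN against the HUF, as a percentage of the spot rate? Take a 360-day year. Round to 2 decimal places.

-1.99%

T = 270/360 years.
F = S · g_HUF/g_PLN = 82.526 × 1.037800/1.053550 = 81.292281.
Annualised premium = (F − S)/S × (1/T) = (81.292281 − 82.526)/82.526 ÷ (270/360) = -1.99%.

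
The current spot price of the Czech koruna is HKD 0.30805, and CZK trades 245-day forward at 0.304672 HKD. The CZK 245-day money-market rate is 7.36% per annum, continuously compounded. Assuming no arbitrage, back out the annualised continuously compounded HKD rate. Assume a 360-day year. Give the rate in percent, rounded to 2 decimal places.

T = 245/360 years.
F/S = 0.304672/0.30805 = 0.9890342 = (growth of HKD) / (growth of CZK).
The CZK side grows by e^(0.0736×245/360) = 1.0513645.
Hence g_HKD = 1.0398354.
Take logs: ln 1.0398354 / (245/360) = 0.057398, so 5.74%.

5.74%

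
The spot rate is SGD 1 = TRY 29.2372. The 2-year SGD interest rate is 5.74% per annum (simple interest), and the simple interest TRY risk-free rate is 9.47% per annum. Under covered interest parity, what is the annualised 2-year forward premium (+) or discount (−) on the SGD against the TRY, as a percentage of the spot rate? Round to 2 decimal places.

+3.35%

T = 2 years.
CIP forward (TRY per SGD) = 29.2372 × 1.189400/1.114800 = 31.1936901.
Annualised premium = (F − S)/S × (1/T) = (31.1936901 − 29.2372)/29.2372 ÷ 2 = 3.35%.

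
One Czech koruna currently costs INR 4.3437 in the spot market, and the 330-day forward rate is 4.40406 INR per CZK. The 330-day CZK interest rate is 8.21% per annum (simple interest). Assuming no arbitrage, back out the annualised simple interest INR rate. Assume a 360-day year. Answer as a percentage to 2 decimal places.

9.84%

T = 330/360 years.
By CIP, F/S equals the INR-to-CZK growth ratio: 4.40406/4.3437 = 1.0138960.
CZK growth factor: 1 + 0.0821×330/360 = 1.0752583.
That pins the INR growth at 1.0902001.
r = (1.0902001 − 1)/(330/360) = 0.098400 → 9.84%.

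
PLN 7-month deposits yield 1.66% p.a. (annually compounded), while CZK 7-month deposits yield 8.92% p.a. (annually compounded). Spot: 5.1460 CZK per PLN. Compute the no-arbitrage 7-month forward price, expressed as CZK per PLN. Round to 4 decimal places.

5.3573

T = 7/12 years.
CZK growth factor: (1 + 0.0892)^(7/12) = 1.051105.
PLN growth factor: (1 + 0.0166)^(7/12) = 1.0096501.
CIP: F = S · (grow CZK)/(grow PLN) = 5.146 × 1.051105/1.0096501 = 5.357288 CZK per PLN.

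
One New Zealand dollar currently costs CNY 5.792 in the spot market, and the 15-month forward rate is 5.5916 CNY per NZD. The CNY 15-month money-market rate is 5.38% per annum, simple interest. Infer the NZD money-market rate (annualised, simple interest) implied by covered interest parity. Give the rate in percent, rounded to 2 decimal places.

T = 15/12 years.
By CIP, F/S equals the CNY-to-NZD growth ratio: 5.5916/5.792 = 0.9654006.
The CNY side grows by 1 + 0.0538×15/12 = 1.067250.
Hence g_NZD = 1.1054996.
r = (1.1054996 − 1)/(15/12) = 0.084400 → 8.44%.

8.44%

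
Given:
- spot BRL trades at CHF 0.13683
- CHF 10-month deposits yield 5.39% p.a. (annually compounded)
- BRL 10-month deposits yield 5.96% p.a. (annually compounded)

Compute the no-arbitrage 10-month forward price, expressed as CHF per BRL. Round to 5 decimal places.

T = 10/12 years.
CHF growth factor: (1 + 0.0539)^(10/12) = 1.044719.
BRL accumulates by (1 + 0.0596)^(10/12) = 1.0494255.
CIP: F = S · (grow CHF)/(grow BRL) = 0.13683 × 1.044719/1.0494255 = 0.1362163 CHF per BRL.

0.13622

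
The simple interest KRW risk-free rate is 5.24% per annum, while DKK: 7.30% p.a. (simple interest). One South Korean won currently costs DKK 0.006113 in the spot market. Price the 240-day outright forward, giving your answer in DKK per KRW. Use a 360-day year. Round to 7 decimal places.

0.0061941

T = 240/360 years.
DKK growth factor: 1 + 0.0730×240/360 = 1.0486667.
Growth of 1 KRW over T: 1 + 0.0524×240/360 = 1.0349333.
CIP: F = S · (grow DKK)/(grow KRW) = 0.006113 × 1.0486667/1.0349333 = 0.006194119 DKK per KRW.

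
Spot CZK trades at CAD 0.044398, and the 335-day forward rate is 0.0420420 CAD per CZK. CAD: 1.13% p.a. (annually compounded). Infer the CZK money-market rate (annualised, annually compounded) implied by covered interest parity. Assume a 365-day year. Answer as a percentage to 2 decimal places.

T = 335/365 years.
CIP gives F = S · g_CAD/g_CZK, so g_CAD/g_CZK = 0.042042/0.044398 = 0.9469345.
CAD growth factor: (1 + 0.0113)^(335/365) = 1.0103664.
Hence g_CZK = 1.0669866.
r = 1.0669866^(365/335) − 1 = 0.073200 → 7.32%.

7.32%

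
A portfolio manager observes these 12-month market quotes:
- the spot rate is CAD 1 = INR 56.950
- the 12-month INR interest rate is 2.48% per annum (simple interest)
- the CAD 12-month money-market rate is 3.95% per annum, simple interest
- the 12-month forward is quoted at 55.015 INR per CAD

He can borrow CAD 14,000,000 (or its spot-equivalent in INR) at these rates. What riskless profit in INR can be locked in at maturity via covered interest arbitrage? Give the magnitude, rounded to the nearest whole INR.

INR 16,439,745

T = 1 year.
Invest the CAD and cover forward: 14,000,000 × 1.039500 × 55.015 = INR 800,633,295.00.
Convert at spot and invest in INR: 14,000,000 × 56.950 × 1.024800 = INR 817,073,040.00.
The quoted forward undervalues CAD, so borrow CAD, convert to INR at spot, deposit the INR at 2.48%, and buy CAD forward at 55.015 to cover the loan.
Arbitrage profit = |800,633,295.00 − 817,073,040.00| = INR 16,439,745.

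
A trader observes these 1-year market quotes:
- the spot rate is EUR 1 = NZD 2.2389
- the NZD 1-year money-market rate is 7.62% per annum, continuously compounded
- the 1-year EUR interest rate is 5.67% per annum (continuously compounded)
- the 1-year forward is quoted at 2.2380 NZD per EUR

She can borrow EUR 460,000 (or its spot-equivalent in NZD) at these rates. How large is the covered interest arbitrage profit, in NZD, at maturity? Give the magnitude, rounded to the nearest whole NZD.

NZD 21,901

T = 1 year.
Route A — deposit EUR, sell forward: 460,000 × 1.058338261 × 2.2380 = NZD 1,089,538.07.
Route B — convert at spot, deposit NZD: 460,000 × 2.2389 × 1.079178388 = NZD 1,111,439.35.
The quoted forward undervalues EUR, so borrow EUR, convert to NZD at spot, deposit the NZD at 7.62%, and buy EUR forward at 2.2380 to cover the loan.
Profit = 1,111,439.35 − 1,089,538.07 = NZD 21,901.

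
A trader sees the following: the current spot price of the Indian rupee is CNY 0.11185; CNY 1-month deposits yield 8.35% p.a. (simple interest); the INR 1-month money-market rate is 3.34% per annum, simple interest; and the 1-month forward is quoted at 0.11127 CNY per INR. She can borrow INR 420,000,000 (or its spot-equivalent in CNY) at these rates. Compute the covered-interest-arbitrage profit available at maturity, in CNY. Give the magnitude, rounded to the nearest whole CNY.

T = 1/12 years.
Route A — deposit INR, sell forward: 420,000,000 × 1.0027833333 × 0.11127 = CNY 46,863,474.63.
Route B — convert at spot, deposit CNY: 420,000,000 × 0.11185 × 1.0069583333 = CNY 47,303,881.62.
The quoted forward undervalues INR, so borrow INR, convert to CNY at spot, deposit the CNY at 8.35%, and buy INR forward at 0.11127 to cover the loan.
Arbitrage profit = |46,863,474.63 − 47,303,881.62| = CNY 440,407.

CNY 440,407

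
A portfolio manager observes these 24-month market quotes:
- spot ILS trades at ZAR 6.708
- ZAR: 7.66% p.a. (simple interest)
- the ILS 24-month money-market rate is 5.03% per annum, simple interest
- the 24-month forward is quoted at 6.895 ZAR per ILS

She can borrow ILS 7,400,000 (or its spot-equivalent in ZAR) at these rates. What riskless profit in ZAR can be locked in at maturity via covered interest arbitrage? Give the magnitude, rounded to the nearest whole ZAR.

T = 2 years.
Route A — deposit ILS, sell forward: 7,400,000 × 1.100600 × 6.895 = ZAR 56,155,913.80.
Route B — convert at spot, deposit ZAR: 7,400,000 × 6.708 × 1.153200 = ZAR 57,243,925.44.
The quoted forward undervalues ILS, so borrow ILS, convert to ZAR at spot, deposit the ZAR at 7.66%, and buy ILS forward at 6.895 to cover the loan.
The gap between the two covered legs is ZAR 1,088,012.

ZAR 1,088,012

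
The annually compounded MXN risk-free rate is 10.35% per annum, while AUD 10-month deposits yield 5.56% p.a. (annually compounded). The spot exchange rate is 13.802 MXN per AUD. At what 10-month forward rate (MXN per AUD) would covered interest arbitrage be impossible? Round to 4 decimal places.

14.3220

T = 10/12 years.
MXN accumulates by (1 + 0.1035)^(10/12) = 1.08553446.
AUD growth factor: (1 + 0.0556)^(10/12) = 1.04612316.
So F = 13.802 × 1.08553446 / 1.04612316 = 14.321972 (MXN/AUD).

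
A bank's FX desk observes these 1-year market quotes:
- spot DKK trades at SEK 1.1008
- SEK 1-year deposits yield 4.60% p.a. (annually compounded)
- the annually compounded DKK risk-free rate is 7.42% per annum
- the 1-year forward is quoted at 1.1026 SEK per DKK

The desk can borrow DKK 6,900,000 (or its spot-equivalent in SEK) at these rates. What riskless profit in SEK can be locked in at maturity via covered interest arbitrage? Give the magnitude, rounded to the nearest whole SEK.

T = 1 year.
Invest the DKK and cover forward: 6,900,000 × 1.074200 × 1.1026 = SEK 8,172,449.15.
Convert at spot and invest in SEK: 6,900,000 × 1.1008 × 1.046000 = SEK 7,944,913.92.
The quoted forward overvalues DKK, so borrow SEK, buy DKK at spot, deposit the DKK at 7.42%, and sell the proceeds forward at 1.1026.
Profit = 8,172,449.15 − 7,944,913.92 = SEK 227,535.

SEK 227,535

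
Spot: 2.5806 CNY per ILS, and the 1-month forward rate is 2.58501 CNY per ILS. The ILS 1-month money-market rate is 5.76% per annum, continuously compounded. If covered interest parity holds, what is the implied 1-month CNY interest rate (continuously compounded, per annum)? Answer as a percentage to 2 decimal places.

T = 1/12 years.
By CIP, F/S equals the CNY-to-ILS growth ratio: 2.58501/2.5806 = 1.0017089.
ILS growth factor: e^(0.0576×1/12) = 1.0048115.
That pins the CNY growth at 1.0065286.
Take logs: ln 1.0065286 / (1/12) = 0.078089, so 7.81%.

7.81%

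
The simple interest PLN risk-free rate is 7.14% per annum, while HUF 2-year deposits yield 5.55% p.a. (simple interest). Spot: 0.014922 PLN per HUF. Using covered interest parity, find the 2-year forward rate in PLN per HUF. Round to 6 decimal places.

T = 2 years.
PLN growth factor: 1 + 0.0714×2 = 1.142800.
HUF accumulates by 1 + 0.0555×2 = 1.111000.
So F = 0.014922 × 1.142800 / 1.111000 = 0.01534911 (PLN/HUF).

0.015349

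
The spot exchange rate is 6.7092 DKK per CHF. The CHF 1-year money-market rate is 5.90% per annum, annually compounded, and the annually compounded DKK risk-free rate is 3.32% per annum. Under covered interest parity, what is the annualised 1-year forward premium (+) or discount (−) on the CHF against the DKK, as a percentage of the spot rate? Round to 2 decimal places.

-2.44%

T = 1 year.
No-arbitrage forward: 6.7092 × 1.033200 / 1.059000 = 6.5457464 DKK/CHF.
(F − S)/S ÷ T = (6.5457464 − 6.7092)/6.7092/1 = -0.024363 → -2.44%.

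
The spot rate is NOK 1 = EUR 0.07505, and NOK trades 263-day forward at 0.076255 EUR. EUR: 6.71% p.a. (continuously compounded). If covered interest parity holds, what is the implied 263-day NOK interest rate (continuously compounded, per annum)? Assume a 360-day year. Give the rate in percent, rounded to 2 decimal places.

4.53%

T = 263/360 years.
F/S = 0.076255/0.07505 = 1.0160560 = (growth of EUR) / (growth of NOK).
EUR growth factor: e^(0.0671×263/360) = 1.0502416.
That pins the NOK growth at 1.0336454.
r = ln(1.0336454)/(263/360) = 0.045297 → 4.53%.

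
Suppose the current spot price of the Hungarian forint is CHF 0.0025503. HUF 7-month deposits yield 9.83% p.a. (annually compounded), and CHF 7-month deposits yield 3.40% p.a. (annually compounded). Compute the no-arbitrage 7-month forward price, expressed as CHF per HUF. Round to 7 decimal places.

0.0024621

T = 7/12 years.
Growth of 1 CHF over T: (1 + 0.0340)^(7/12) = 1.0196951.
Growth of 1 HUF over T: (1 + 0.0983)^(7/12) = 1.0562188.
CIP: F = S · (grow CHF)/(grow HUF) = 0.0025503 × 1.0196951/1.0562188 = 0.002462111 CHF per HUF.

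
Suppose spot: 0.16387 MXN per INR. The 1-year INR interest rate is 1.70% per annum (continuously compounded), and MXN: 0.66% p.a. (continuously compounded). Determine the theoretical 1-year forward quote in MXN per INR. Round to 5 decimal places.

0.16217

T = 1 year.
MXN accumulates by e^(0.0066×1) = 1.0066218.
Growth of 1 INR over T: e^(0.0170×1) = 1.0171453.
CIP: F = S · (grow MXN)/(grow INR) = 0.16387 × 1.0066218/1.0171453 = 0.1621746 MXN per INR.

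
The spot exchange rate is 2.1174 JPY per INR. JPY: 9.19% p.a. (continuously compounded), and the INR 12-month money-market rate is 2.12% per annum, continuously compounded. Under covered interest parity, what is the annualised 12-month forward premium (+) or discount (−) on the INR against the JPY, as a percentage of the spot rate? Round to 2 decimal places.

+7.33%

T = 1 year.
F = S · g_JPY/g_INR = 2.1174 × 1.0962552/1.0214263 = 2.2725191.
Annualised premium = (F − S)/S × (1/T) = (2.2725191 − 2.1174)/2.1174 ÷ 1 = 7.33%.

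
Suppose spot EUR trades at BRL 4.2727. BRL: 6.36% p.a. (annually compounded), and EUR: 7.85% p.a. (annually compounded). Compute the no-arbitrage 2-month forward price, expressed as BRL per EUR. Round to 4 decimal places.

4.2628

T = 2/12 years.
BRL accumulates by (1 + 0.0636)^(2/12) = 1.0103295.
Growth of 1 EUR over T: (1 + 0.0785)^(2/12) = 1.0126749.
So F = 4.2727 × 1.0103295 / 1.0126749 = 4.262804 (BRL/EUR).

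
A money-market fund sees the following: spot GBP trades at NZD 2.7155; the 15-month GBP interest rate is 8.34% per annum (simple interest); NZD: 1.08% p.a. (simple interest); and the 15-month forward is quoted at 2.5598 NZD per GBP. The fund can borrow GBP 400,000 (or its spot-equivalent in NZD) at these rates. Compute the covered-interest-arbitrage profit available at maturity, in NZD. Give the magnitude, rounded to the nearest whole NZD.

NZD 29,800

T = 15/12 years.
Route A — deposit GBP, sell forward: 400,000 × 1.104250 × 2.5598 = NZD 1,130,663.66.
Route B — convert at spot, deposit NZD: 400,000 × 2.7155 × 1.013500 = NZD 1,100,863.70.
The quoted forward overvalues GBP, so borrow NZD, buy GBP at spot, deposit the GBP at 8.34%, and sell the proceeds forward at 2.5598.
Profit = 1,130,663.66 − 1,100,863.70 = NZD 29,800.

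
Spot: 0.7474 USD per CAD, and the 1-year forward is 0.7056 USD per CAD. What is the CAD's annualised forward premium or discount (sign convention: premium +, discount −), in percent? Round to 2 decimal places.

-5.59%

T = 1 year.
(F − S)/S = (0.7056 − 0.7474)/0.7474 = -0.0559272.
×(1/T) gives -5.59% p.a.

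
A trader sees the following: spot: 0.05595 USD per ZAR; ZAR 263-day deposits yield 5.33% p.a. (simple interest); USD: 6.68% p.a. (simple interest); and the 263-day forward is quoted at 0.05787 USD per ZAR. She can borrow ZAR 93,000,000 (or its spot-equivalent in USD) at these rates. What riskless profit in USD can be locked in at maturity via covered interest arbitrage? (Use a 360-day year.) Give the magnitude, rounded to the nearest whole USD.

T = 263/360 years.
Invest the ZAR and cover forward: 93,000,000 × 1.038938611 × 0.05787 = USD 5,591,474.10.
Convert at spot and invest in USD: 93,000,000 × 0.05595 × 1.048801111 = USD 5,457,279.26.
The quoted forward overvalues ZAR, so borrow USD, buy ZAR at spot, deposit the ZAR at 5.33%, and sell the proceeds forward at 0.05787.
Profit = 5,591,474.10 − 5,457,279.26 = USD 134,195.

USD 134,195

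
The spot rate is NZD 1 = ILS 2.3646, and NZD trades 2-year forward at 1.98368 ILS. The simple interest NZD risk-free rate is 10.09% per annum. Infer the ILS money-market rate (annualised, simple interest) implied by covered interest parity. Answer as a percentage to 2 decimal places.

0.41%

T = 2 years.
F/S = 1.98368/2.3646 = 0.8389072 = (growth of ILS) / (growth of NZD).
The NZD side grows by 1 + 0.1009×2 = 1.201800.
Hence g_ILS = 1.0081987.
(1.0081987 − 1)/T = 0.004099, i.e. 0.41%.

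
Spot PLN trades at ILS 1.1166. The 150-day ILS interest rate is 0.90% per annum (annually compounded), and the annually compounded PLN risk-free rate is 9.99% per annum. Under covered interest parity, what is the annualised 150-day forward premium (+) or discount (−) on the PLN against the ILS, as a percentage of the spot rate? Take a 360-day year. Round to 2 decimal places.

T = 150/360 years.
F = S · g_ILS/g_PLN = 1.1166 × 1.0037402/1.0404722 = 1.0771804.
Annualised premium = (F − S)/S × (1/T) = (1.0771804 − 1.1166)/1.1166 ÷ (150/360) = -8.47%.

-8.47%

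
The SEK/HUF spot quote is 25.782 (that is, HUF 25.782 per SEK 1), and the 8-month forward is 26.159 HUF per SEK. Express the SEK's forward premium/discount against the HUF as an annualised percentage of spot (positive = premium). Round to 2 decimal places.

+2.19%

T = 8/12 years.
SEK trades forward at +1.46226% vs spot over the period.
Annualise by dividing by T: 0.0146226 / (8/12) = 0.021934 → 2.19%.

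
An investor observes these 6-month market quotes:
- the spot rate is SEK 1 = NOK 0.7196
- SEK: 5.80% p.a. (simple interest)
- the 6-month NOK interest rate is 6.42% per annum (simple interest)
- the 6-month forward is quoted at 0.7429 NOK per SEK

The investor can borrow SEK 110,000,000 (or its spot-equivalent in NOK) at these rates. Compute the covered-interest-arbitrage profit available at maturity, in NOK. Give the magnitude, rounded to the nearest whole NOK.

T = 6/12 years.
Route A — deposit SEK, sell forward: 110,000,000 × 1.029000 × 0.7429 = NOK 84,088,851.00.
Route B — convert at spot, deposit NOK: 110,000,000 × 0.7196 × 1.032100 = NOK 81,696,907.60.
The quoted forward overvalues SEK, so borrow NOK, buy SEK at spot, deposit the SEK at 5.80%, and sell the proceeds forward at 0.7429.
Arbitrage profit = |84,088,851.00 − 81,696,907.60| = NOK 2,391,943.

NOK 2,391,943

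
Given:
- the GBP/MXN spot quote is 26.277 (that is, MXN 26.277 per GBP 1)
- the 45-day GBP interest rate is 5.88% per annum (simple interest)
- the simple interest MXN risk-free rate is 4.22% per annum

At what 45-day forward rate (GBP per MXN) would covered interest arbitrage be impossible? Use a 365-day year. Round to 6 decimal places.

0.038134

T = 45/365 years.
Growth of 1 MXN over T: 1 + 0.0422×45/365 = 1.0052027.
Growth of 1 GBP over T: 1 + 0.0588×45/365 = 1.0072493.
Forward (MXN per GBP) = 26.277 × 1.0052027 / 1.0072493 = 26.22361.
Quoted the other way: 1/26.22361 = 0.038134 GBP per MXN.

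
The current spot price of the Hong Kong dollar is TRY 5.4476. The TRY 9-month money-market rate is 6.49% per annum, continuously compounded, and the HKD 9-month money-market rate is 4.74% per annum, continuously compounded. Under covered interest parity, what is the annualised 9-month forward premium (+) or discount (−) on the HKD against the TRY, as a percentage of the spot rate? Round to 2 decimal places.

T = 9/12 years.
F = S · g_TRY/g_HKD = 5.4476 × 1.0498791/1.0361895 = 5.5195709.
(F − S)/S ÷ T = (5.5195709 − 5.4476)/5.4476/(9/12) = 0.017615 → 1.76%.

+1.76%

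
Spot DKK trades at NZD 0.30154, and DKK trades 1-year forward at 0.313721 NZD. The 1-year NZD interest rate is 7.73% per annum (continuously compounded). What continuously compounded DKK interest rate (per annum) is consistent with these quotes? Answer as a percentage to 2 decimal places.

T = 1 year.
CIP gives F = S · g_NZD/g_DKK, so g_NZD/g_DKK = 0.313721/0.30154 = 1.0403960.
The NZD side grows by e^(0.0773×1) = 1.0803661.
Hence g_DKK = 1.0384182.
Take logs: ln 1.0384182 / 1 = 0.037699, so 3.77%.

3.77%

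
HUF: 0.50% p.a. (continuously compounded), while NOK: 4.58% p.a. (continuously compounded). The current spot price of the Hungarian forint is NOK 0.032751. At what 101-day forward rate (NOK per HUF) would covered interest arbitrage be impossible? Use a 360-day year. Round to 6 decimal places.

0.033128

T = 101/360 years.
NOK accumulates by e^(0.0458×101/360) = 1.0129324.
Growth of 1 HUF over T: e^(0.0050×101/360) = 1.0014038.
CIP: F = S · (grow NOK)/(grow HUF) = 0.032751 × 1.0129324/1.0014038 = 0.03312804 NOK per HUF.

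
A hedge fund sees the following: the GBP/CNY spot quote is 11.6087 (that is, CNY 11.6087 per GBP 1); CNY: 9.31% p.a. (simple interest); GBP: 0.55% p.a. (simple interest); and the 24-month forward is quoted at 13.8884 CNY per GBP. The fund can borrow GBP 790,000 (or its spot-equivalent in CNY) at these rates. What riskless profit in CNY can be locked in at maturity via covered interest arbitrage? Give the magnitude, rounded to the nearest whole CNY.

T = 2 years.
Invest the GBP and cover forward: 790,000 × 1.011000 × 13.8884 = CNY 11,092,526.20.
Convert at spot and invest in CNY: 790,000 × 11.6087 × 1.186200 = CNY 10,878,489.55.
The quoted forward overvalues GBP, so borrow CNY, buy GBP at spot, deposit the GBP at 0.55%, and sell the proceeds forward at 13.8884.
Profit = 11,092,526.20 − 10,878,489.55 = CNY 214,037.

CNY 214,037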